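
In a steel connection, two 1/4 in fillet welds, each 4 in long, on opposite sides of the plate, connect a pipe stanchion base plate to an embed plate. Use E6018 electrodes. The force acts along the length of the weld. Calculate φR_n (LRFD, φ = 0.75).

E60XX → F_EXX = 60 ksi.
Effective throat t_e = 0.707 × 0.25 = 0.1767 in.
Total length L = 8 in; A_we = 0.1767 × 8 = 1.414 in².
F_nw = 0.6 F_EXX = 0.6 × 60 = 36 ksi.
φR_n = 0.75 × 36 × 1.414 = 38.18 kips.

φR_n ≈ 38.2 kips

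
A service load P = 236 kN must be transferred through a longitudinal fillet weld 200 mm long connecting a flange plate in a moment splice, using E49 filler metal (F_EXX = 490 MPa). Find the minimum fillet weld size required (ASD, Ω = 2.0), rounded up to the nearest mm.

Total weld length L = 200 mm.
Required throat t_e = P × Ω / (0.6 F_EXX × L) = 236 × 2.0 / (0.6 × 490 × 200 × 10⁻³) = 8.027 mm.
Required leg w = t_e / 0.707 = 11.35 mm → use 12 mm.

w = 12 mm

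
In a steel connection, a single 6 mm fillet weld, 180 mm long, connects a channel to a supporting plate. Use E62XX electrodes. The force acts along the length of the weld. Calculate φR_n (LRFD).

φR_n ≈ 213 kN

E62XX → F_EXX = 620 MPa.
Effective throat t_e = 0.707 × 6 = 4.242 mm.
Total length L = 180 mm; A_we = 4.242 × 180 = 763.6 mm².
F_nw = 0.6 F_EXX = 0.6 × 620 = 372 MPa.
φR_n = 0.75 × 372 × 763.6 × 10⁻³ = 213 kN.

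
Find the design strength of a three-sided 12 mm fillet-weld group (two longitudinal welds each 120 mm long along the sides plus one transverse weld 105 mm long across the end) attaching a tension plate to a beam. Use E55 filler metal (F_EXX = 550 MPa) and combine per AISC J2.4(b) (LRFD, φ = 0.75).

φR_n ≈ 759 kN

t_e = 0.707 × 12 = 8.484 mm.
R_nwl = 0.6 × 550 × 8.484 × 240 × 10⁻³ = 671.9 kN (longitudinal, 2 welds).
R_nwt = 0.6 × 550 × 8.484 × 105 × 10⁻³ = 294 kN (transverse, base value).
(i) R_nwl + R_nwt = 965.9 kN; (ii) 0.85 R_nwl + 1.5 R_nwt = 1012 kN.
R_n = max = 1012 kN [governs: (ii)]; φR_n = 759.1 kN.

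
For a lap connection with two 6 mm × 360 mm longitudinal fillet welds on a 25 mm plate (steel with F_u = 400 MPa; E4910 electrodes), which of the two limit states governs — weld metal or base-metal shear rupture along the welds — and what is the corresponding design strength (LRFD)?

E49XX → F_EXX = 490 MPa.
t_e = 0.707 × 6 = 4.242 mm; L = 720 mm.
Weld metal: φR_n = 0.75 × 0.6 × 490 × 4.242 × 720 × 10⁻³ = 673.5 kN.
Base metal (shear rupture): φR_n = 0.75 × 0.6 × 400 × 25 × 720 × 10⁻³ = 3240 kN.
Governing: weld metal.

φR_n ≈ 673 kN (weld metal governs)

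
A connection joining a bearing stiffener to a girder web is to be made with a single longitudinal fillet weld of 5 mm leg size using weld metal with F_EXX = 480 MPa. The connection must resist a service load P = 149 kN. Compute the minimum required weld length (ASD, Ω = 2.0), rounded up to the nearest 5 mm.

L = 295 mm

Throat t_e = 0.707 × 5 = 3.535 mm.
r_n/Ω = (0.6 × 480 × 3.535) / 2.0 = 509 N/mm = 0.509 kN/mm.
L_req = P / (r_n/Ω) = 149 / 0.509 = 292.7 mm total.
Round up → use L = 295 mm.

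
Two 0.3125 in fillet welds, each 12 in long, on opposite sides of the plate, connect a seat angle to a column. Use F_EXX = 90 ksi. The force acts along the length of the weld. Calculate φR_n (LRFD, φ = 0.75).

Effective throat t_e = 0.707 × 0.3125 = 0.2209 in.
Total length L = 24 in; A_we = 0.2209 × 24 = 5.302 in².
F_nw = 0.6 F_EXX = 0.6 × 90 = 54 ksi.
φR_n = 0.75 × 54 × 5.302 = 214.8 kips.

φR_n ≈ 215 kips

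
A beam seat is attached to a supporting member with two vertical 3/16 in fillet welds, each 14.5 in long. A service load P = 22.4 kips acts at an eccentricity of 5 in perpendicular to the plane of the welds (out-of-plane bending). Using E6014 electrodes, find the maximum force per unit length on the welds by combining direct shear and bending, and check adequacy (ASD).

E60XX → F_EXX = 60 ksi.
L_w = 2 × 14.5 = 29 in; section modulus (unit throat) S = 2 × L²/6 = 70.08 in².
Direct shear f_v = P/L_w = 22.4/29 = 0.7724 kip/in.
Moment M = P × e = 22.4 × 5 = 112 kip·in; bending f_b = M/S = 1.598 kip/in.
f_max = √(f_v² + f_b²) = √(0.7724² + 1.598²) = 1.775 kip/in.
r_n/Ω = (1/2.0) × 0.6 × 60 × (0.707 × 0.1875) = 2.386 kip/in → adequate.

f_max ≈ 1.77 kip/in; adequate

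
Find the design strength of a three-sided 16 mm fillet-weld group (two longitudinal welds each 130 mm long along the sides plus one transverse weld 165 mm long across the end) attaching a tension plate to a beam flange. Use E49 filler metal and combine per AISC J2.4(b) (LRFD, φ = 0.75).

E49XX → F_EXX = 490 MPa.
t_e = 0.707 × 16 = 11.31 mm.
R_nwl = 0.6 × 490 × 11.31 × 260 × 10⁻³ = 864.7 kN (longitudinal, 2 welds).
R_nwt = 0.6 × 490 × 11.31 × 165 × 10⁻³ = 548.7 kN (transverse, base value).
(i) R_nwl + R_nwt = 1413 kN; (ii) 0.85 R_nwl + 1.5 R_nwt = 1558 kN.
R_n = max = 1558 kN [governs: (ii)]; φR_n = 1169 kN.

φR_n ≈ 1170 kN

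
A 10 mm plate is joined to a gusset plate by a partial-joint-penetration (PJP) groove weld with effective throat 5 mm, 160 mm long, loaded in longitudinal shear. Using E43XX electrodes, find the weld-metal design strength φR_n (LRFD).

φR_n ≈ 155 kN

E43XX → F_EXX = 430 MPa.
Effective throat (given) t_e = 5 mm.
A_we = 5 × 160 = 800 mm².
F_nw = 0.6 F_EXX = 258 MPa.
φR_n = 0.75 × 258 × 800 × 10⁻³ = 154.8 kN.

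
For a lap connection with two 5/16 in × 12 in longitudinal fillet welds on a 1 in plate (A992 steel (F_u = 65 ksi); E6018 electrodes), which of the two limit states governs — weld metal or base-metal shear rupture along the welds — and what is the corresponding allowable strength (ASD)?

R_n/Ω ≈ 95.4 kip (weld metal governs)

E60XX → F_EXX = 60 ksi.
t_e = 0.707 × 0.3125 = 0.2209 in; L = 24 in.
Weld metal: R_n/Ω = (1/2.0) × 0.6 × 60 × 0.2209 × 24 = 95.44 kip.
Base metal (shear rupture): R_n/Ω = (1/2.0) × 0.6 × 65 × 1 × 24 = 468 kip.
Governing: weld metal.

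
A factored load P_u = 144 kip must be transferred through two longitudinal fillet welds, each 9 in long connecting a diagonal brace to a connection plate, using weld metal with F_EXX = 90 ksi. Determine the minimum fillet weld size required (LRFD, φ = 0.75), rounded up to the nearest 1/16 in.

w = 5/16 in

Total weld length L = 18 in.
Required throat t_e = P_u / (φ × 0.6 F_EXX × L) = 144 / (0.75 × 0.6 × 90 × 18) = 0.1975 in.
Required leg w = t_e / 0.707 = 0.2794 in → use 5/16 in.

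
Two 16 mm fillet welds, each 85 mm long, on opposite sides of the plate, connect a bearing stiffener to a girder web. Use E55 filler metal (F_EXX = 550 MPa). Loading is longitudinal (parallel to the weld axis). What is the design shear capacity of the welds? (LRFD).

Effective throat t_e = 0.707 × 16 = 11.31 mm.
Total length L = 170 mm; A_we = 11.31 × 170 = 1923 mm².
F_nw = 0.6 F_EXX = 0.6 × 550 = 330 MPa.
φR_n = 0.75 × 330 × 1923 × 10⁻³ = 476 kN.

φR_n ≈ 476 kN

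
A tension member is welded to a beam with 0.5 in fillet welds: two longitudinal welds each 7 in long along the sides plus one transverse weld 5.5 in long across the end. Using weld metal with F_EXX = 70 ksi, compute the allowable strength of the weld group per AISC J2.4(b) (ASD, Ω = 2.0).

R_n/Ω ≈ 150 kips

t_e = 0.707 × 0.5 = 0.3535 in.
R_nwl = 0.6 × 70 × 0.3535 × 14 = 207.9 kips (longitudinal, 2 welds).
R_nwt = 0.6 × 70 × 0.3535 × 5.5 = 81.66 kips (transverse, base value).
(i) R_nwl + R_nwt = 289.5 kips; (ii) 0.85 R_nwl + 1.5 R_nwt = 299.2 kips.
R_n = max = 299.2 kips [governs: (ii)]; R_n/Ω = 149.6 kips.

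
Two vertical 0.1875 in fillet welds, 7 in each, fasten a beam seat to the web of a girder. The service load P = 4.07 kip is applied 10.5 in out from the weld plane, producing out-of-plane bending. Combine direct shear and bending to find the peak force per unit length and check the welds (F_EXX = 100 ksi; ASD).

L_w = 2 × 7 = 14 in; section modulus (unit throat) S = 2 × L²/6 = 16.33 in².
Direct shear f_v = P/L_w = 4.07/14 = 0.2907 kip/in.
Moment M = P × e = 4.07 × 10.5 = 42.735 kip·in; bending f_b = M/S = 2.616 kip/in.
f_max = √(f_v² + f_b²) = √(0.2907² + 2.616²) = 2.633 kip/in.
r_n/Ω = (1/2.0) × 0.6 × 100 × (0.707 × 0.1875) = 3.977 kip/in → adequate.

f_max ≈ 2.63 kip/in; adequate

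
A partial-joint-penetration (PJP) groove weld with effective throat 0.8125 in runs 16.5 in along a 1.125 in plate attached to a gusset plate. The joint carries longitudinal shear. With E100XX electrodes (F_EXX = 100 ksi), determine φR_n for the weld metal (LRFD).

φR_n ≈ 603 kip

Effective throat (given) t_e = 0.8125 in.
A_we = 0.8125 × 16.5 = 13.41 in².
F_nw = 0.6 F_EXX = 60 ksi.
φR_n = 0.75 × 60 × 13.41 = 603.3 kip.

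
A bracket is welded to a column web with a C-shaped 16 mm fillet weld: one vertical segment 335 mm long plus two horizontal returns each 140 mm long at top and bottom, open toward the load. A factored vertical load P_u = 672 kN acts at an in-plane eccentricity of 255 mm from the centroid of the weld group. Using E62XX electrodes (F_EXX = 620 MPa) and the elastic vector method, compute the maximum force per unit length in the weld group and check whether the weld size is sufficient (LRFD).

Total weld length L_w = 615 mm. Treat welds as unit-width lines.
Centroid: x̄ = 2×140×70 / 615 = 31.87 mm from the vertical weld.
Polar moment about centroid: J = I_x + I_y = [335³/12 + 2×140×167.5²] + [335×31.87² + 2(140³/12 + 140×38.13²)] = 12190000 mm³.
Direct shear f_v = P/L_w = 672×10³ / 615 = 1093 N/mm (vertical).
Torsion M = P·e = 672×10³ × 255 = 171360000 N·mm.
Critical point at (x, y) = (108.1, 167.5) from centroid. f_tx = M·y/J = 2354 N/mm; f_ty = M·x/J = 1520 N/mm.
Resultant f_max = √[f_tx² + (f_v + f_ty)²] = √[2354² + (1093 + 1520)²] = 3516 N/mm.
Capacity per unit length: φr_n = 0.75 × 0.6 × 620 × (0.707 × 16) = 3156 N/mm.
3516 > 3156 → NOT adequate.

f_max ≈ 3520 N/mm; NOT adequate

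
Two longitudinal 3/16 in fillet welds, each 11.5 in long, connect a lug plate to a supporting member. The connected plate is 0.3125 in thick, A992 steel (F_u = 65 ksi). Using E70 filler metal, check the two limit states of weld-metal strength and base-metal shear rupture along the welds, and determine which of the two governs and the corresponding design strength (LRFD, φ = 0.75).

φR_n ≈ 96 kips (weld metal governs)

E70XX → F_EXX = 70 ksi.
t_e = 0.707 × 0.1875 = 0.1326 in; L = 23 in.
Weld metal: φR_n = 0.75 × 0.6 × 70 × 0.1326 × 23 = 96.04 kips.
Base metal (shear rupture): φR_n = 0.75 × 0.6 × 65 × 0.3125 × 23 = 210.2 kips.
Governing: weld metal.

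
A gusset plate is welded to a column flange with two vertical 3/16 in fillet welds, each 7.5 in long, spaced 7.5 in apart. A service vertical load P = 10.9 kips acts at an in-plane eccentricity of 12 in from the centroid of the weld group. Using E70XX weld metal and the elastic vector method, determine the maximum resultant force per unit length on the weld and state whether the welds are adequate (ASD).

f_max ≈ 3.02 kip/in; NOT adequate

E70XX → F_EXX = 70 ksi.
Total weld length L_w = 15 in. Treat welds as unit-width lines.
Polar moment about centroid: J = 2[d³/12 + d(b/2)²] = 2[7.5³/12 + 7.5×3.75²] = 281.2 in³.
Direct shear f_v = P/L_w = 10.9 / 15 = 0.7267 kip/in (vertical).
Torsion M = P·e = 10.9 × 12 = 130.8 kip·in.
Critical point at (x, y) = (3.75, 3.75) from centroid. f_tx = M·y/J = 1.744 kip/in; f_ty = M·x/J = 1.744 kip/in.
Resultant f_max = √[f_tx² + (f_v + f_ty)²] = √[1.744² + (0.7267 + 1.744)²] = 3.024 kip/in.
Capacity per unit length: r_n/Ω = (1/2.0) × 0.6 × 70 × (0.707 × 0.1875) = 2.784 kip/in.
3.024 > 2.784 → NOT adequate.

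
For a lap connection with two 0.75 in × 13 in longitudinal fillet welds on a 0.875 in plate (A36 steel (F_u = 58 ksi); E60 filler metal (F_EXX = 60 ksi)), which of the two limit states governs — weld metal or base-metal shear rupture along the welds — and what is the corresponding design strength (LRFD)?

φR_n ≈ 372 kips (weld metal governs)

t_e = 0.707 × 0.75 = 0.5302 in; L = 26 in.
Weld metal: φR_n = 0.75 × 0.6 × 60 × 0.5302 × 26 = 372.2 kips.
Base metal (shear rupture): φR_n = 0.75 × 0.6 × 58 × 0.875 × 26 = 593.8 kips.
Governing: weld metal.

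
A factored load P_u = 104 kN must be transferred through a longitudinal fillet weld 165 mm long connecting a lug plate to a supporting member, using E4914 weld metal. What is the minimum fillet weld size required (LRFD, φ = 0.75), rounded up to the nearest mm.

E49XX → F_EXX = 490 MPa.
Total weld length L = 165 mm.
Required throat t_e = P_u / (φ × 0.6 F_EXX × L) = 104 / (0.75 × 0.6 × 490 × 165 × 10⁻³) = 2.859 mm.
Required leg w = t_e / 0.707 = 4.043 mm → use 5 mm.

w = 5 mm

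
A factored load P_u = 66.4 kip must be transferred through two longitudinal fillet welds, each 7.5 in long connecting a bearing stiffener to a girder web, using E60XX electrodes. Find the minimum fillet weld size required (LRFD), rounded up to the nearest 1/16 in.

E60XX → F_EXX = 60 ksi.
Total weld length L = 15 in.
Required throat t_e = P_u / (φ × 0.6 F_EXX × L) = 66.4 / (0.75 × 0.6 × 60 × 15) = 0.164 in.
Required leg w = t_e / 0.707 = 0.2319 in → use 1/4 in.

w = 1/4 in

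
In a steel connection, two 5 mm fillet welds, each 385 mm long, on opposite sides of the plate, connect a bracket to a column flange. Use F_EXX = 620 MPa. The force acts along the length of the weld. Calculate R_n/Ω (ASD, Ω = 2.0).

R_n/Ω ≈ 506 kN

Effective throat t_e = 0.707 × 5 = 3.535 mm.
Total length L = 770 mm; A_we = 3.535 × 770 = 2722 mm².
F_nw = 0.6 F_EXX = 0.6 × 620 = 372 MPa.
R_n = 372 × 2722 × 10⁻³ = 1013 kN; R_n/Ω = 1013/2.0 = 506.3 kN.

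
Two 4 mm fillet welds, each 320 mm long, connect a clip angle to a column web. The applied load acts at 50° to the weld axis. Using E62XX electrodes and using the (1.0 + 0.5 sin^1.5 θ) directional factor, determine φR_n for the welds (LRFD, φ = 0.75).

E62XX → F_EXX = 620 MPa.
t_e = 0.707 × 4 = 2.828 mm; A_we = 2.828 × 640 = 1810 mm².
Directional factor: 1.0 + 0.5 sin^1.5(50°) = 1.335.
F_nw = 0.6 × 620 × 1.335 = 496.7 MPa.
φR_n = 0.75 × 496.7 × 1810 × 10⁻³ = 674.3 kN.

φR_n ≈ 674 kN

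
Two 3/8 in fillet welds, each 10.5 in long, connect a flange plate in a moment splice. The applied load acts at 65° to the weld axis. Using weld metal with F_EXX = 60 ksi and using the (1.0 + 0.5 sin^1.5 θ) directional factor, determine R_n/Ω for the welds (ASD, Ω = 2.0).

R_n/Ω ≈ 143 kips

t_e = 0.707 × 0.375 = 0.2651 in; A_we = 0.2651 × 21 = 5.568 in².
Directional factor: 1.0 + 0.5 sin^1.5(65°) = 1.431.
F_nw = 0.6 × 60 × 1.431 = 51.53 ksi.
R_n/Ω = (51.53 × 5.568) / 2.0 = 143.5 kips.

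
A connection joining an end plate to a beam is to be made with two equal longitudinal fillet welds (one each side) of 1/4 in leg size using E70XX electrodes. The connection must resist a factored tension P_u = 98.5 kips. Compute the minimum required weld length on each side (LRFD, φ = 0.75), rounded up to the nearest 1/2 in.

L = 9 in on each side

E70XX → F_EXX = 70 ksi.
Throat t_e = 0.707 × 0.25 = 0.1767 in.
φr_n = 0.75 × 0.6 × 70 × 0.1767 = 5.568 kips/in.
L_req = P_u / φr_n = 98.5 / 5.568 = 17.69 in total.
Per side: 17.69 / 2 = 8.846 in.
Round up → use L = 9 in on each side.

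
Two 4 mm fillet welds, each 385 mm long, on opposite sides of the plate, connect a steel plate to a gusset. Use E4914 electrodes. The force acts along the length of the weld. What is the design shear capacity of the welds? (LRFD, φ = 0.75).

E49XX → F_EXX = 490 MPa.
Effective throat t_e = 0.707 × 4 = 2.828 mm.
Total length L = 770 mm; A_we = 2.828 × 770 = 2178 mm².
F_nw = 0.6 F_EXX = 0.6 × 490 = 294 MPa.
φR_n = 0.75 × 294 × 2178 × 10⁻³ = 480.2 kN.

φR_n ≈ 480 kN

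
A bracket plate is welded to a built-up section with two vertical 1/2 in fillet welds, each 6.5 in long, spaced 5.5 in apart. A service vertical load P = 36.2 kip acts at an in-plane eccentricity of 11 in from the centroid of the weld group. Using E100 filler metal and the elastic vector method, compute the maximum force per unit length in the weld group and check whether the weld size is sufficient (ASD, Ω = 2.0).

f_max ≈ 13.7 kip/in; NOT adequate

E100XX → F_EXX = 100 ksi.
Total weld length L_w = 13 in. Treat welds as unit-width lines.
Polar moment about centroid: J = 2[d³/12 + d(b/2)²] = 2[6.5³/12 + 6.5×2.75²] = 144.1 in³.
Direct shear f_v = P/L_w = 36.2 / 13 = 2.785 kip/in (vertical).
Torsion M = P·e = 36.2 × 11 = 398.2 kip·in.
Critical point at (x, y) = (2.75, 3.25) from centroid. f_tx = M·y/J = 8.982 kip/in; f_ty = M·x/J = 7.6 kip/in.
Resultant f_max = √[f_tx² + (f_v + f_ty)²] = √[8.982² + (2.785 + 7.6)²] = 13.73 kip/in.
Capacity per unit length: r_n/Ω = (1/2.0) × 0.6 × 100 × (0.707 × 0.5) = 10.6 kip/in.
13.73 > 10.6 → NOT adequate.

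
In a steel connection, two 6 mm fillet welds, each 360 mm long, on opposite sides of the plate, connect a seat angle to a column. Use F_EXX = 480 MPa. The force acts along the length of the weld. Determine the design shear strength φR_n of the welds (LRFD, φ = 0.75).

Effective throat t_e = 0.707 × 6 = 4.242 mm.
Total length L = 720 mm; A_we = 4.242 × 720 = 3054 mm².
F_nw = 0.6 F_EXX = 0.6 × 480 = 288 MPa.
φR_n = 0.75 × 288 × 3054 × 10⁻³ = 659.7 kN.

φR_n ≈ 660 kN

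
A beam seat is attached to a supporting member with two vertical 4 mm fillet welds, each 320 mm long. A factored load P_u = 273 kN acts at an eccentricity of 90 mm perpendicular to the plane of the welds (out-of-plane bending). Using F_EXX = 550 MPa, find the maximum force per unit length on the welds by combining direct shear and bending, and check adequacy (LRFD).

L_w = 2 × 320 = 640 mm; section modulus (unit throat) S = 2 × L²/6 = 34130 mm².
Direct shear f_v = P/L_w = 273×10³/640 = 426.6 N/mm.
Moment M = P × e = 273×10³ × 90 = 24570000 N·mm; bending f_b = M/S = 719.8 N/mm.
f_max = √(f_v² + f_b²) = √(426.6² + 719.8²) = 836.7 N/mm.
φr_n = 0.75 × 0.6 × 550 × (0.707 × 4) = 699.9 N/mm → NOT adequate.

f_max ≈ 837 N/mm; NOT adequate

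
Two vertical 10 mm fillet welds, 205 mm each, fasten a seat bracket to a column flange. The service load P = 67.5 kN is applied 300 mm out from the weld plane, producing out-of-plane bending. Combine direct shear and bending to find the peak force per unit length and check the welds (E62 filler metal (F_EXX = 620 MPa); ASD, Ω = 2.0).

L_w = 2 × 205 = 410 mm; section modulus (unit throat) S = 2 × L²/6 = 14010 mm².
Direct shear f_v = P/L_w = 67.5×10³/410 = 164.6 N/mm.
Moment M = P × e = 67.5×10³ × 300 = 20250000 N·mm; bending f_b = M/S = 1446 N/mm.
f_max = √(f_v² + f_b²) = √(164.6² + 1446²) = 1455 N/mm.
r_n/Ω = (1/2.0) × 0.6 × 620 × (0.707 × 10) = 1315 N/mm → NOT adequate.

f_max ≈ 1450 N/mm; NOT adequate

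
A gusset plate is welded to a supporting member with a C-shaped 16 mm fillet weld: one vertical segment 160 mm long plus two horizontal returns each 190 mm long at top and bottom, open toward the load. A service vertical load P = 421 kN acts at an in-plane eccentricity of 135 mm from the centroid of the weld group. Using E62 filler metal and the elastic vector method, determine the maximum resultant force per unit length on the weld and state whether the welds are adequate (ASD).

E62XX → F_EXX = 620 MPa.
Total weld length L_w = 540 mm. Treat welds as unit-width lines.
Centroid: x̄ = 2×190×95 / 540 = 66.85 mm from the vertical weld.
Polar moment about centroid: J = I_x + I_y = [160³/12 + 2×190×80²] + [160×66.85² + 2(190³/12 + 190×28.15²)] = 4933000 mm³.
Direct shear f_v = P/L_w = 421×10³ / 540 = 779.6 N/mm (vertical).
Torsion M = P·e = 421×10³ × 135 = 56835000 N·mm.
Critical point at (x, y) = (123.1, 80) from centroid. f_tx = M·y/J = 921.8 N/mm; f_ty = M·x/J = 1419 N/mm.
Resultant f_max = √[f_tx² + (f_v + f_ty)²] = √[921.8² + (779.6 + 1419)²] = 2384 N/mm.
Capacity per unit length: r_n/Ω = (1/2.0) × 0.6 × 620 × (0.707 × 16) = 2104 N/mm.
2384 > 2104 → NOT adequate.

f_max ≈ 2380 N/mm; NOT adequate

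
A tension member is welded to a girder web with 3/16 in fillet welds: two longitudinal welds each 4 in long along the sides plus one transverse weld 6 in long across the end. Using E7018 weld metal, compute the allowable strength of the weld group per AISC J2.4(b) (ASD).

E70XX → F_EXX = 70 ksi.
t_e = 0.707 × 0.1875 = 0.1326 in.
R_nwl = 0.6 × 70 × 0.1326 × 8 = 44.54 kip (longitudinal, 2 welds).
R_nwt = 0.6 × 70 × 0.1326 × 6 = 33.41 kip (transverse, base value).
(i) R_nwl + R_nwt = 77.95 kip; (ii) 0.85 R_nwl + 1.5 R_nwt = 87.97 kip.
R_n = max = 87.97 kip [governs: (ii)]; R_n/Ω = 43.98 kip.

R_n/Ω ≈ 44 kip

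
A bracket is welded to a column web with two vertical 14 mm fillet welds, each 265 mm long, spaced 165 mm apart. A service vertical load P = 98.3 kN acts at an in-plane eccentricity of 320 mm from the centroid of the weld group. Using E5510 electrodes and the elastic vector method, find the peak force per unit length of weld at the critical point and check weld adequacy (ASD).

f_max ≈ 845 N/mm; adequate

E55XX → F_EXX = 550 MPa.
Total weld length L_w = 530 mm. Treat welds as unit-width lines.
Polar moment about centroid: J = 2[d³/12 + d(b/2)²] = 2[265³/12 + 265×82.5²] = 6709000 mm³.
Direct shear f_v = P/L_w = 98.3×10³ / 530 = 185.5 N/mm (vertical).
Torsion M = P·e = 98.3×10³ × 320 = 31456000 N·mm.
Critical point at (x, y) = (82.5, 132.5) from centroid. f_tx = M·y/J = 621.3 N/mm; f_ty = M·x/J = 386.8 N/mm.
Resultant f_max = √[f_tx² + (f_v + f_ty)²] = √[621.3² + (185.5 + 386.8)²] = 844.7 N/mm.
Capacity per unit length: r_n/Ω = (1/2.0) × 0.6 × 550 × (0.707 × 14) = 1633 N/mm.
844.7 ≤ 1633 → adequate.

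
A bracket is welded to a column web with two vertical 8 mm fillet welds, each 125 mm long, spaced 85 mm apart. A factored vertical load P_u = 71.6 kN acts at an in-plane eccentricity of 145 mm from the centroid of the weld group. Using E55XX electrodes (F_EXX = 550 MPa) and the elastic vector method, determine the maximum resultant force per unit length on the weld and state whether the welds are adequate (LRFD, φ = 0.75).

f_max ≈ 1190 N/mm; adequate

Total weld length L_w = 250 mm. Treat welds as unit-width lines.
Polar moment about centroid: J = 2[d³/12 + d(b/2)²] = 2[125³/12 + 125×42.5²] = 777100 mm³.
Direct shear f_v = P/L_w = 71.6×10³ / 250 = 286.4 N/mm (vertical).
Torsion M = P·e = 71.6×10³ × 145 = 10382000 N·mm.
Critical point at (x, y) = (42.5, 62.5) from centroid. f_tx = M·y/J = 835 N/mm; f_ty = M·x/J = 567.8 N/mm.
Resultant f_max = √[f_tx² + (f_v + f_ty)²] = √[835² + (286.4 + 567.8)²] = 1195 N/mm.
Capacity per unit length: φr_n = 0.75 × 0.6 × 550 × (0.707 × 8) = 1400 N/mm.
1195 ≤ 1400 → adequate.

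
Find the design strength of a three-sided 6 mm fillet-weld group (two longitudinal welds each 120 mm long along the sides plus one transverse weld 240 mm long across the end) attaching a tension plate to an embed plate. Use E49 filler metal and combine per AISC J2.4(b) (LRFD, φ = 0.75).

φR_n ≈ 528 kN

E49XX → F_EXX = 490 MPa.
t_e = 0.707 × 6 = 4.242 mm.
R_nwl = 0.6 × 490 × 4.242 × 240 × 10⁻³ = 299.3 kN (longitudinal, 2 welds).
R_nwt = 0.6 × 490 × 4.242 × 240 × 10⁻³ = 299.3 kN (transverse, base value).
(i) R_nwl + R_nwt = 598.6 kN; (ii) 0.85 R_nwl + 1.5 R_nwt = 703.4 kN.
R_n = max = 703.4 kN [governs: (ii)]; φR_n = 527.5 kN.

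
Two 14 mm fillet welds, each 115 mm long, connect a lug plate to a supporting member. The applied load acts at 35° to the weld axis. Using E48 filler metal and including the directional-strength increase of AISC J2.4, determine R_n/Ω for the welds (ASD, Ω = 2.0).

R_n/Ω ≈ 399 kN

E48XX → F_EXX = 480 MPa.
t_e = 0.707 × 14 = 9.898 mm; A_we = 9.898 × 230 = 2277 mm².
Directional factor: 1.0 + 0.5 sin^1.5(35°) = 1.217.
F_nw = 0.6 × 480 × 1.217 = 350.6 MPa.
R_n/Ω = (350.6 × 2277) / 2.0 × 10⁻³ = 399 kN.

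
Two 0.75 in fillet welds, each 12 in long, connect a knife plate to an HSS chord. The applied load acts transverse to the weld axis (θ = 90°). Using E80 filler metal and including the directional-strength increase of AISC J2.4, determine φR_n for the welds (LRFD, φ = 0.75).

E80XX → F_EXX = 80 ksi.
t_e = 0.707 × 0.75 = 0.5302 in; A_we = 0.5302 × 24 = 12.73 in².
Directional factor: 1.0 + 0.5 sin^1.5(90°) = 1.5.
F_nw = 0.6 × 80 × 1.5 = 72 ksi.
φR_n = 0.75 × 72 × 12.73 = 687.2 kips.

φR_n ≈ 687 kips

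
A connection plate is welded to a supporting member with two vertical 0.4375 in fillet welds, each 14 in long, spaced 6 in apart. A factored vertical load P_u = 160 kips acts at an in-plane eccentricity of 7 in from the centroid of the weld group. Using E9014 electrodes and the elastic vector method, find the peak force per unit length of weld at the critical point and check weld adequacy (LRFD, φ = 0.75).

E90XX → F_EXX = 90 ksi.
Total weld length L_w = 28 in. Treat welds as unit-width lines.
Polar moment about centroid: J = 2[d³/12 + d(b/2)²] = 2[14³/12 + 14×3²] = 709.3 in³.
Direct shear f_v = P/L_w = 160 / 28 = 5.714 kip/in (vertical).
Torsion M = P·e = 160 × 7 = 1120 kip·in.
Critical point at (x, y) = (3, 7) from centroid. f_tx = M·y/J = 11.05 kip/in; f_ty = M·x/J = 4.737 kip/in.
Resultant f_max = √[f_tx² + (f_v + f_ty)²] = √[11.05² + (5.714 + 4.737)²] = 15.21 kip/in.
Capacity per unit length: φr_n = 0.75 × 0.6 × 90 × (0.707 × 0.4375) = 12.53 kip/in.
15.21 > 12.53 → NOT adequate.

f_max ≈ 15.2 kip/in; NOT adequate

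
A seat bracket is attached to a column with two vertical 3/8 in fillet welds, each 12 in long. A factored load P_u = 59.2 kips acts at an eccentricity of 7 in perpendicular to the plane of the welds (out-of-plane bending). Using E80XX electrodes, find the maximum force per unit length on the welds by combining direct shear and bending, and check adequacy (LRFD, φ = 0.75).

E80XX → F_EXX = 80 ksi.
L_w = 2 × 12 = 24 in; section modulus (unit throat) S = 2 × L²/6 = 48 in².
Direct shear f_v = P/L_w = 59.2/24 = 2.467 kip/in.
Moment M = P × e = 59.2 × 7 = 414.4 kip·in; bending f_b = M/S = 8.633 kip/in.
f_max = √(f_v² + f_b²) = √(2.467² + 8.633²) = 8.979 kip/in.
φr_n = 0.75 × 0.6 × 80 × (0.707 × 0.375) = 9.544 kip/in → adequate.

f_max ≈ 8.98 kip/in; adequate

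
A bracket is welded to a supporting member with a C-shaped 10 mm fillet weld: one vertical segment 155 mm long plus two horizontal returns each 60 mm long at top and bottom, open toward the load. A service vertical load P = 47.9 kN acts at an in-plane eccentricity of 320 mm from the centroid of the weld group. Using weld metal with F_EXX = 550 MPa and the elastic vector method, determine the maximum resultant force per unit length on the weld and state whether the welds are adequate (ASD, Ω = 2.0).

f_max ≈ 1330 N/mm; NOT adequate

Total weld length L_w = 275 mm. Treat welds as unit-width lines.
Centroid: x̄ = 2×60×30 / 275 = 13.09 mm from the vertical weld.
Polar moment about centroid: J = I_x + I_y = [155³/12 + 2×60×77.5²] + [155×13.09² + 2(60³/12 + 60×16.91²)] = 1128000 mm³.
Direct shear f_v = P/L_w = 47.9×10³ / 275 = 174.2 N/mm (vertical).
Torsion M = P·e = 47.9×10³ × 320 = 15328000 N·mm.
Critical point at (x, y) = (46.91, 77.5) from centroid. f_tx = M·y/J = 1053 N/mm; f_ty = M·x/J = 637.5 N/mm.
Resultant f_max = √[f_tx² + (f_v + f_ty)²] = √[1053² + (174.2 + 637.5)²] = 1330 N/mm.
Capacity per unit length: r_n/Ω = (1/2.0) × 0.6 × 550 × (0.707 × 10) = 1167 N/mm.
1330 > 1167 → NOT adequate.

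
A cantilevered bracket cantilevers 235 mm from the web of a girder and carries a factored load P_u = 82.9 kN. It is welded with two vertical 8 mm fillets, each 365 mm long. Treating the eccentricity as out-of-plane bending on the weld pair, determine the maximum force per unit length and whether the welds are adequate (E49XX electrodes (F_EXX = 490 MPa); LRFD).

L_w = 2 × 365 = 730 mm; section modulus (unit throat) S = 2 × L²/6 = 44410 mm².
Direct shear f_v = P/L_w = 82.9×10³/730 = 113.6 N/mm.
Moment M = P × e = 82.9×10³ × 235 = 19482000 N·mm; bending f_b = M/S = 438.7 N/mm.
f_max = √(f_v² + f_b²) = √(113.6² + 438.7²) = 453.2 N/mm.
φr_n = 0.75 × 0.6 × 490 × (0.707 × 8) = 1247 N/mm → adequate.

f_max ≈ 453 N/mm; adequate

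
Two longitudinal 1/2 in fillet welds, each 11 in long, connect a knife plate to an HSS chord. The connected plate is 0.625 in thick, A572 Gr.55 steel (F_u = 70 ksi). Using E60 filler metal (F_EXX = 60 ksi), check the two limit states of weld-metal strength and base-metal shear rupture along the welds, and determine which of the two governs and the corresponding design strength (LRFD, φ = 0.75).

t_e = 0.707 × 0.5 = 0.3535 in; L = 22 in.
Weld metal: φR_n = 0.75 × 0.6 × 60 × 0.3535 × 22 = 210 kip.
Base metal (shear rupture): φR_n = 0.75 × 0.6 × 70 × 0.625 × 22 = 433.1 kip.
Governing: weld metal.

φR_n ≈ 210 kip (weld metal governs)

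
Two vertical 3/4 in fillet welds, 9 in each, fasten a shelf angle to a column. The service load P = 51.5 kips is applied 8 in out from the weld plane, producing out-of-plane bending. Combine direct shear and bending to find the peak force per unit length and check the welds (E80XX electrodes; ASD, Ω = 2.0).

f_max ≈ 15.5 kip/in; NOT adequate

E80XX → F_EXX = 80 ksi.
L_w = 2 × 9 = 18 in; section modulus (unit throat) S = 2 × L²/6 = 27 in².
Direct shear f_v = P/L_w = 51.5/18 = 2.861 kip/in.
Moment M = P × e = 51.5 × 8 = 412 kip·in; bending f_b = M/S = 15.26 kip/in.
f_max = √(f_v² + f_b²) = √(2.861² + 15.26²) = 15.53 kip/in.
r_n/Ω = (1/2.0) × 0.6 × 80 × (0.707 × 0.75) = 12.73 kip/in → NOT adequate.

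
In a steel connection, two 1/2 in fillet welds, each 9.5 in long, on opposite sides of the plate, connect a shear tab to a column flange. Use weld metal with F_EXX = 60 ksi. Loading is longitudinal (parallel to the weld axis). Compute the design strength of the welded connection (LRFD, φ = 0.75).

Effective throat t_e = 0.707 × 0.5 = 0.3535 in.
Total length L = 19 in; A_we = 0.3535 × 19 = 6.716 in².
F_nw = 0.6 F_EXX = 0.6 × 60 = 36 ksi.
φR_n = 0.75 × 36 × 6.716 = 181.3 kips.

φR_n ≈ 181 kips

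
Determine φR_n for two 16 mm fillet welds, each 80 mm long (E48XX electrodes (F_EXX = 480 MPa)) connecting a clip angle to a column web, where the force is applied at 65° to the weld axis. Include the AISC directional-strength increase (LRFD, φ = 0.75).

φR_n ≈ 560 kN

t_e = 0.707 × 16 = 11.31 mm; A_we = 11.31 × 160 = 1810 mm².
Directional factor: 1.0 + 0.5 sin^1.5(65°) = 1.431.
F_nw = 0.6 × 480 × 1.431 = 412.2 MPa.
φR_n = 0.75 × 412.2 × 1810 × 10⁻³ = 559.6 kN.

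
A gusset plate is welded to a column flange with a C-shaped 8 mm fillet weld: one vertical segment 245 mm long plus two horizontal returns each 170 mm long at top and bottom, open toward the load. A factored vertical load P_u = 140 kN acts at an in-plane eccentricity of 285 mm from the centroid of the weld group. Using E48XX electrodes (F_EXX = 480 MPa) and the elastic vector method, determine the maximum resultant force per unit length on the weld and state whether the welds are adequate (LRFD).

f_max ≈ 1020 N/mm; adequate

Total weld length L_w = 585 mm. Treat welds as unit-width lines.
Centroid: x̄ = 2×170×85 / 585 = 49.4 mm from the vertical weld.
Polar moment about centroid: J = I_x + I_y = [245³/12 + 2×170×122.5²] + [245×49.4² + 2(170³/12 + 170×35.6²)] = 8175000 mm³.
Direct shear f_v = P/L_w = 140×10³ / 585 = 239.3 N/mm (vertical).
Torsion M = P·e = 140×10³ × 285 = 39900000 N·mm.
Critical point at (x, y) = (120.6, 122.5) from centroid. f_tx = M·y/J = 597.9 N/mm; f_ty = M·x/J = 588.6 N/mm.
Resultant f_max = √[f_tx² + (f_v + f_ty)²] = √[597.9² + (239.3 + 588.6)²] = 1021 N/mm.
Capacity per unit length: φr_n = 0.75 × 0.6 × 480 × (0.707 × 8) = 1222 N/mm.
1021 ≤ 1222 → adequate.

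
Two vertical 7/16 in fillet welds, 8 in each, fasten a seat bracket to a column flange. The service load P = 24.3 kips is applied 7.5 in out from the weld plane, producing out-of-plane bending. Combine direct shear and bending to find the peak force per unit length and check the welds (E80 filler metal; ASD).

f_max ≈ 8.68 kip/in; NOT adequate

E80XX → F_EXX = 80 ksi.
L_w = 2 × 8 = 16 in; section modulus (unit throat) S = 2 × L²/6 = 21.33 in².
Direct shear f_v = P/L_w = 24.3/16 = 1.519 kip/in.
Moment M = P × e = 24.3 × 7.5 = 182.25 kip·in; bending f_b = M/S = 8.543 kip/in.
f_max = √(f_v² + f_b²) = √(1.519² + 8.543²) = 8.677 kip/in.
r_n/Ω = (1/2.0) × 0.6 × 80 × (0.707 × 0.4375) = 7.423 kip/in → NOT adequate.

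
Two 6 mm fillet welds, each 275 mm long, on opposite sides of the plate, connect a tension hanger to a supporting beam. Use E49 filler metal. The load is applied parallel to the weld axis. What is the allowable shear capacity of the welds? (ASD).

E49XX → F_EXX = 490 MPa.
Effective throat t_e = 0.707 × 6 = 4.242 mm.
Total length L = 550 mm; A_we = 4.242 × 550 = 2333 mm².
F_nw = 0.6 F_EXX = 0.6 × 490 = 294 MPa.
R_n = 294 × 2333 × 10⁻³ = 685.9 kN; R_n/Ω = 685.9/2.0 = 343 kN.

R_n/Ω ≈ 343 kN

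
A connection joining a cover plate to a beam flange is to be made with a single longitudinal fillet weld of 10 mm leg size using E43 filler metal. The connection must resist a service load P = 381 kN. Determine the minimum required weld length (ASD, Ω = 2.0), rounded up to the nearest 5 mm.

E43XX → F_EXX = 430 MPa.
Throat t_e = 0.707 × 10 = 7.07 mm.
r_n/Ω = (0.6 × 430 × 7.07) / 2.0 = 912 N/mm = 0.912 kN/mm.
L_req = P / (r_n/Ω) = 381 / 0.912 = 417.7 mm total.
Round up → use L = 420 mm.

L = 420 mm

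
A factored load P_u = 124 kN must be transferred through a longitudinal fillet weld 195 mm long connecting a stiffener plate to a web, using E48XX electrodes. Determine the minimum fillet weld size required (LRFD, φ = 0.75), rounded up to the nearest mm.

w = 5 mm

E48XX → F_EXX = 480 MPa.
Total weld length L = 195 mm.
Required throat t_e = P_u / (φ × 0.6 F_EXX × L) = 124 / (0.75 × 0.6 × 480 × 195 × 10⁻³) = 2.944 mm.
Required leg w = t_e / 0.707 = 4.164 mm → use 5 mm.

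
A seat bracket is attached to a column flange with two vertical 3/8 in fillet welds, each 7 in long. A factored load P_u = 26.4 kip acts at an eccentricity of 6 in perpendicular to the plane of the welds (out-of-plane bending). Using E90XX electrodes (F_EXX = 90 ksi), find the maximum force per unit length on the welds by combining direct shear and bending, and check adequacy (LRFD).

f_max ≈ 9.88 kip/in; adequate

L_w = 2 × 7 = 14 in; section modulus (unit throat) S = 2 × L²/6 = 16.33 in².
Direct shear f_v = P/L_w = 26.4/14 = 1.886 kip/in.
Moment M = P × e = 26.4 × 6 = 158.4 kip·in; bending f_b = M/S = 9.698 kip/in.
f_max = √(f_v² + f_b²) = √(1.886² + 9.698²) = 9.88 kip/in.
φr_n = 0.75 × 0.6 × 90 × (0.707 × 0.375) = 10.74 kip/in → adequate.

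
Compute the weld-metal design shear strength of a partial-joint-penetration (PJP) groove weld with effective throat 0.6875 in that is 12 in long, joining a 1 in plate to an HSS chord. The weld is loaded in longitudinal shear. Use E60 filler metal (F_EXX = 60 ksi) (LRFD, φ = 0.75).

φR_n ≈ 223 kip

Effective throat (given) t_e = 0.6875 in.
A_we = 0.6875 × 12 = 8.25 in².
F_nw = 0.6 F_EXX = 36 ksi.
φR_n = 0.75 × 36 × 8.25 = 222.8 kip.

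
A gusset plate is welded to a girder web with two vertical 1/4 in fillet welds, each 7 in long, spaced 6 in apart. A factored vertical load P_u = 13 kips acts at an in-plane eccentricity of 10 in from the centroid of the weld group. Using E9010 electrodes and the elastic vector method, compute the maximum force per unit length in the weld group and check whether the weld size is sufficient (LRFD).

E90XX → F_EXX = 90 ksi.
Total weld length L_w = 14 in. Treat welds as unit-width lines.
Polar moment about centroid: J = 2[d³/12 + d(b/2)²] = 2[7³/12 + 7×3²] = 183.2 in³.
Direct shear f_v = P/L_w = 13 / 14 = 0.9286 kip/in (vertical).
Torsion M = P·e = 13 × 10 = 130 kip·in.
Critical point at (x, y) = (3, 3.5) from centroid. f_tx = M·y/J = 2.484 kip/in; f_ty = M·x/J = 2.129 kip/in.
Resultant f_max = √[f_tx² + (f_v + f_ty)²] = √[2.484² + (0.9286 + 2.129)²] = 3.94 kip/in.
Capacity per unit length: φr_n = 0.75 × 0.6 × 90 × (0.707 × 0.25) = 7.158 kip/in.
3.94 ≤ 7.158 → adequate.

f_max ≈ 3.94 kip/in; adequate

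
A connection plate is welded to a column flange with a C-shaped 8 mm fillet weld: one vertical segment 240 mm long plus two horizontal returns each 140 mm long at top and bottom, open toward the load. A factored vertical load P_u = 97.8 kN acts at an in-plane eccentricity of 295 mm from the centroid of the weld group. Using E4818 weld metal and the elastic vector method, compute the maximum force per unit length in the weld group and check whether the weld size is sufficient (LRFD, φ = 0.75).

f_max ≈ 859 N/mm; adequate

E48XX → F_EXX = 480 MPa.
Total weld length L_w = 520 mm. Treat welds as unit-width lines.
Centroid: x̄ = 2×140×70 / 520 = 37.69 mm from the vertical weld.
Polar moment about centroid: J = I_x + I_y = [240³/12 + 2×140×120²] + [240×37.69² + 2(140³/12 + 140×32.31²)] = 6275000 mm³.
Direct shear f_v = P/L_w = 97.8×10³ / 520 = 188.1 N/mm (vertical).
Torsion M = P·e = 97.8×10³ × 295 = 28851000 N·mm.
Critical point at (x, y) = (102.3, 120) from centroid. f_tx = M·y/J = 551.8 N/mm; f_ty = M·x/J = 470.4 N/mm.
Resultant f_max = √[f_tx² + (f_v + f_ty)²] = √[551.8² + (188.1 + 470.4)²] = 859.1 N/mm.
Capacity per unit length: φr_n = 0.75 × 0.6 × 480 × (0.707 × 8) = 1222 N/mm.
859.1 ≤ 1222 → adequate.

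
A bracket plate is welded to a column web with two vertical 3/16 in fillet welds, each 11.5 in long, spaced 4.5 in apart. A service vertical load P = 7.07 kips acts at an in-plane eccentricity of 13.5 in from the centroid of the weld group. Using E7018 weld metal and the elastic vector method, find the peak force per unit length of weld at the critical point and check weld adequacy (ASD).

f_max ≈ 1.73 kip/in; adequate

E70XX → F_EXX = 70 ksi.
Total weld length L_w = 23 in. Treat welds as unit-width lines.
Polar moment about centroid: J = 2[d³/12 + d(b/2)²] = 2[11.5³/12 + 11.5×2.25²] = 369.9 in³.
Direct shear f_v = P/L_w = 7.07 / 23 = 0.3074 kip/in (vertical).
Torsion M = P·e = 7.07 × 13.5 = 95.445 kip·in.
Critical point at (x, y) = (2.25, 5.75) from centroid. f_tx = M·y/J = 1.484 kip/in; f_ty = M·x/J = 0.5805 kip/in.
Resultant f_max = √[f_tx² + (f_v + f_ty)²] = √[1.484² + (0.3074 + 0.5805)²] = 1.729 kip/in.
Capacity per unit length: r_n/Ω = (1/2.0) × 0.6 × 70 × (0.707 × 0.1875) = 2.784 kip/in.
1.729 ≤ 2.784 → adequate.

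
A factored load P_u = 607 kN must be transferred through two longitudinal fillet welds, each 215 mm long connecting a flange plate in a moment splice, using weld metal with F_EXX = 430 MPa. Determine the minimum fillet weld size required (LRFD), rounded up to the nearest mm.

w = 11 mm

Total weld length L = 430 mm.
Required throat t_e = P_u / (φ × 0.6 F_EXX × L) = 607 / (0.75 × 0.6 × 430 × 430 × 10⁻³) = 7.295 mm.
Required leg w = t_e / 0.707 = 10.32 mm → use 11 mm.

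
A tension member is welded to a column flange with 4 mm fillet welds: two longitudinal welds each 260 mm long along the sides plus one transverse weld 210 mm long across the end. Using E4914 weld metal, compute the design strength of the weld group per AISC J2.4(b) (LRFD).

E49XX → F_EXX = 490 MPa.
t_e = 0.707 × 4 = 2.828 mm.
R_nwl = 0.6 × 490 × 2.828 × 520 × 10⁻³ = 432.3 kN (longitudinal, 2 welds).
R_nwt = 0.6 × 490 × 2.828 × 210 × 10⁻³ = 174.6 kN (transverse, base value).
(i) R_nwl + R_nwt = 606.9 kN; (ii) 0.85 R_nwl + 1.5 R_nwt = 629.4 kN.
R_n = max = 629.4 kN [governs: (ii)]; φR_n = 472 kN.

φR_n ≈ 472 kN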